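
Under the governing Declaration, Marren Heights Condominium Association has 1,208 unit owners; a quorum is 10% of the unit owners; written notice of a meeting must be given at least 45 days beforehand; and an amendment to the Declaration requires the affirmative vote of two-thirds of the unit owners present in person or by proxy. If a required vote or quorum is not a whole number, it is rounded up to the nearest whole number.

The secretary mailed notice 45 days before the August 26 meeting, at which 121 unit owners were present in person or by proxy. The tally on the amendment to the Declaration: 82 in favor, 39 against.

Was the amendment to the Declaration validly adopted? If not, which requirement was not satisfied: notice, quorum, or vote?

Notice: 45 days given; 45 required. Satisfied.
Quorum: 10% of 1,208 = 120.80, rounded up to 121; 121 present. Satisfied.
Vote: requires two-thirds of those present (121); 2/3 of 121 = 80.67, rounded up to 81, so 81 needed; 82 in favor. Satisfied.

Valid — all requirements satisfied.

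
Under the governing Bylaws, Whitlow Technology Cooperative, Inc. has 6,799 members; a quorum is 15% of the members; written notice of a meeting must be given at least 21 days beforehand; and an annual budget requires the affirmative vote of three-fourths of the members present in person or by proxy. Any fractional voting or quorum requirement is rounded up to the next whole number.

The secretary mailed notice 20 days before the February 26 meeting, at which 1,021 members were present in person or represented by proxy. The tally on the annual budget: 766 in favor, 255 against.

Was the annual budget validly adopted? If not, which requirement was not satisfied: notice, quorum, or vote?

Invalid — notice requirement not satisfied.

Notice: 20 days given; 21 required. Not satisfied.
Quorum: 15% of 6,799 = 1,019.85, rounded up to 1,020; 1,021 present. Satisfied.
Vote: requires three-fourths of those present (1,021); 3/4 of 1021 = 765.75, rounded up to 766, so 766 needed; 766 in favor. Satisfied.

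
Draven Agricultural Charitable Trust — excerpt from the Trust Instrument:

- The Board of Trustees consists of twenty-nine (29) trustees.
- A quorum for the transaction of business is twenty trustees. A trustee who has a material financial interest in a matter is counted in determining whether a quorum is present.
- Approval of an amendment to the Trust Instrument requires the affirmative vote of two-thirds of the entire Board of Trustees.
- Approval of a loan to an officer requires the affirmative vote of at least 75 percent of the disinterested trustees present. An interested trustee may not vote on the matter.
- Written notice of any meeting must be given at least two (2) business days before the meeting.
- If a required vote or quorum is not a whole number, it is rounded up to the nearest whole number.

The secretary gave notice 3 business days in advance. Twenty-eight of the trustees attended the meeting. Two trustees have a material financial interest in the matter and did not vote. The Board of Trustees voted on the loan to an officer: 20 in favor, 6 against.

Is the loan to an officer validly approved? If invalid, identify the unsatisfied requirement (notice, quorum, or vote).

Valid — all requirements satisfied.

Notice: 3 business days given; 2 required (3 ≥ 2). Satisfied.
Quorum: 28 present (interested trustees count toward quorum); quorum is 20. Satisfied.
Vote: the loan to an officer requires three-fourths of the disinterested trustees present (28 − 2 = 26). 3/4 of 26 = 19.50, rounded up to 20, so 20 affirmative votes are needed; 20 voted in favor. Satisfied.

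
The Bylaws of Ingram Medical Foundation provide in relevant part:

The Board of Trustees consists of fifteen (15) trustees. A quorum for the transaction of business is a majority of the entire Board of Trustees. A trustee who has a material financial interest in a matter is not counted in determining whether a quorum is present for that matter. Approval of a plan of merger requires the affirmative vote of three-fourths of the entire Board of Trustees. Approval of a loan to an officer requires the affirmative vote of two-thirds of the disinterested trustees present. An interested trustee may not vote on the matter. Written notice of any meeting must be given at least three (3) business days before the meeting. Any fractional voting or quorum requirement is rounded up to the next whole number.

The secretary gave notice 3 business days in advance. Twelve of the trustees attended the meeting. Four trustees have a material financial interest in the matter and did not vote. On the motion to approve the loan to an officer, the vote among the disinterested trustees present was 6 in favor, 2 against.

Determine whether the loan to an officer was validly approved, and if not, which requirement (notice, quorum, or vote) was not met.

Valid — all requirements satisfied.

Notice: 3 business days given; 3 required (3 ≥ 3). Satisfied.
Quorum: 12 present, but the 4 interested trustees do not count, leaving 8. Quorum is 8. Satisfied.
Vote: the loan to an officer requires two-thirds of the disinterested trustees present (12 − 4 = 8). 2/3 of 8 = 5.33, rounded up to 6, so 6 affirmative votes are needed; 6 voted in favor. Satisfied.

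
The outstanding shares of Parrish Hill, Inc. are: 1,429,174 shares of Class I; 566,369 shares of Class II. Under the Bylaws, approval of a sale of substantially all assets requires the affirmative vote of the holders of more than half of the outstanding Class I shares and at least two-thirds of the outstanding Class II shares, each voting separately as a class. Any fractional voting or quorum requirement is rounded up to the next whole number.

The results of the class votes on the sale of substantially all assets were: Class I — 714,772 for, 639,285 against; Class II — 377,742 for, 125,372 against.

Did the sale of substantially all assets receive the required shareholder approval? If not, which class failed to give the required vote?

Class I: a majority of 1429174 is 714588; 714,588 required, 714,772 in favor — approved.
Class II: 2/3 of 566369 = 377579.33, rounded up to 377580; 377,580 required, 377,742 in favor — approved.

Approved — every class gave the required vote.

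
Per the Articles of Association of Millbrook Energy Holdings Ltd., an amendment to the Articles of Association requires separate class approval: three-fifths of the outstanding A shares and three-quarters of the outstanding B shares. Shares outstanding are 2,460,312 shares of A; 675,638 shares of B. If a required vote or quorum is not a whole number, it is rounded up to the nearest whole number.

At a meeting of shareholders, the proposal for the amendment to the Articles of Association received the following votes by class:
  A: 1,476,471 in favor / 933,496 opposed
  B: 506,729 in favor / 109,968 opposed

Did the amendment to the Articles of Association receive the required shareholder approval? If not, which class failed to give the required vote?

Approved — every class gave the required vote.

A: 3/5 of 2460312 = 1476187.20, rounded up to 1476188; 1,476,188 required, 1,476,471 in favor — approved.
B: 3/4 of 675638 = 506728.50, rounded up to 506729; 506,729 required, 506,729 in favor — approved.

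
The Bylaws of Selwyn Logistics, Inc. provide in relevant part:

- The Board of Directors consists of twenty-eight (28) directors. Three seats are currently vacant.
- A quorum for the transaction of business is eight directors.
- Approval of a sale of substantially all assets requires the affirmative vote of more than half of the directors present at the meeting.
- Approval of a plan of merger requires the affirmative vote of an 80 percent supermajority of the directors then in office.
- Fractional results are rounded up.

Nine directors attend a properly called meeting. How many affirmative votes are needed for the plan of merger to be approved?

20

The plan of merger requires four-fifths of the directors then in office (25).
4/5 of 25 = 20.
(Only 9 can vote, so the plan of merger cannot pass at this meeting, but the required vote is still 20.)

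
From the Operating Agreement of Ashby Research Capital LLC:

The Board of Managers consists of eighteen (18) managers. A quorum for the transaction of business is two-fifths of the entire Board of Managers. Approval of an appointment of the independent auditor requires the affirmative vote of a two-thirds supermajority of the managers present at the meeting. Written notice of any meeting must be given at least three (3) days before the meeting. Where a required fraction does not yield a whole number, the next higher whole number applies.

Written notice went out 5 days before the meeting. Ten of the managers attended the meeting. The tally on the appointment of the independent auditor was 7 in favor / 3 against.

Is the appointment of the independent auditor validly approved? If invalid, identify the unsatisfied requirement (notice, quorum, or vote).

Notice: 5 days given; 3 required (5 ≥ 3). Satisfied.
Quorum: 10 present; quorum is 8. Satisfied.
Vote: the appointment of the independent auditor requires two-thirds of the managers present (10). 2/3 of 10 = 6.67, rounded up to 7, so 7 affirmative votes are needed; 7 voted in favor. Satisfied.

Valid — all requirements satisfied.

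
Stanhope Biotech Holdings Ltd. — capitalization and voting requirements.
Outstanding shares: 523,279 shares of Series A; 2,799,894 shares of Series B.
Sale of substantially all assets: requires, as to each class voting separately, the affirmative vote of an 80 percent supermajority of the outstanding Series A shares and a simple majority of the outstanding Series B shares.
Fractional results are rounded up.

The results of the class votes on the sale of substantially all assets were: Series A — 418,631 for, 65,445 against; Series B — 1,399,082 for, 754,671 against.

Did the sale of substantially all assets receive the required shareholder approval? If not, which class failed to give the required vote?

Series A: 4/5 of 523279 = 418623.20, rounded up to 418624; 418,624 required, 418,631 in favor — approved.
Series B: a majority of 2799894 is 1399948; 1,399,948 required, 1,399,082 in favor — not approved.

Not approved — the Series B shares did not give the required vote.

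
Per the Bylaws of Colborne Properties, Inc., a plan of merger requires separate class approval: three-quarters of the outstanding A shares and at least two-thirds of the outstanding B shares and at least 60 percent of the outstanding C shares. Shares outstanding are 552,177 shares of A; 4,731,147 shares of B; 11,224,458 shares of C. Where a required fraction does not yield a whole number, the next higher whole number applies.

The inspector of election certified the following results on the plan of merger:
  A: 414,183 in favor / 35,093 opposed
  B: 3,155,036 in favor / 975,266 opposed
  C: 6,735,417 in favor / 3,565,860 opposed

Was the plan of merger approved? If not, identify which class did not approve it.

A: 3/4 of 552177 = 414132.75, rounded up to 414133; 414,133 required, 414,183 in favor — approved.
B: 2/3 of 4731147 = 3154098; 3,154,098 required, 3,155,036 in favor — approved.
C: 3/5 of 11224458 = 6734674.80, rounded up to 6734675; 6,734,675 required, 6,735,417 in favor — approved.

Approved — every class gave the required vote.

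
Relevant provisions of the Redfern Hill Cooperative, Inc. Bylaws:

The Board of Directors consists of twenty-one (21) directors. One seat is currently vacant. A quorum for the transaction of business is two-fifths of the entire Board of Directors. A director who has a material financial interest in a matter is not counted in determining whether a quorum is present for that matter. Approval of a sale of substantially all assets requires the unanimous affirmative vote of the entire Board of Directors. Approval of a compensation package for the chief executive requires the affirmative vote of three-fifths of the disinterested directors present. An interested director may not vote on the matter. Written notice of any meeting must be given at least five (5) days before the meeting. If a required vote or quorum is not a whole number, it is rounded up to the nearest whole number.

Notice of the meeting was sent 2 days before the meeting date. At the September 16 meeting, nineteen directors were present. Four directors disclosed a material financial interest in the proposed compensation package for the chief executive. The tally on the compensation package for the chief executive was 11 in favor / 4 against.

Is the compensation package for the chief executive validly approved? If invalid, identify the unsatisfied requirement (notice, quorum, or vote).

Invalid — notice requirement not satisfied.

Notice: 2 days given; 5 required (2 < 5). Not satisfied.
Quorum: 19 present, but the 4 interested directors do not count, leaving 15. Quorum is 9. Satisfied.
Vote: the compensation package for the chief executive requires three-fifths of the disinterested directors present (19 − 4 = 15). 3/5 of 15 = 9, so 9 affirmative votes are needed; 11 voted in favor. Satisfied.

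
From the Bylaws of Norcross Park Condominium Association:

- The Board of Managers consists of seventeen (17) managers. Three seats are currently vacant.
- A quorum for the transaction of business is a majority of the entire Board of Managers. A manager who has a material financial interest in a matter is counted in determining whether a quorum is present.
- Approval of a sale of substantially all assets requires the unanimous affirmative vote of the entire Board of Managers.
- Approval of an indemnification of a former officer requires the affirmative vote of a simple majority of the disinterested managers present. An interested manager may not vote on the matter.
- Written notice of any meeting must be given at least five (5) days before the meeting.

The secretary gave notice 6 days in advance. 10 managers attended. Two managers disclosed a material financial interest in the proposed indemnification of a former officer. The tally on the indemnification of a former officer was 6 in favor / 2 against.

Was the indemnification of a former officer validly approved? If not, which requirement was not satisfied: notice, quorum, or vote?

Notice: 6 days given; 5 required (6 ≥ 5). Satisfied.
Quorum: 10 present (interested managers count toward quorum); quorum is 9. Satisfied.
Vote: the indemnification of a former officer requires a majority of the disinterested managers present (10 − 2 = 8). A majority of 8 is 5, so 5 affirmative votes are needed; 6 voted in favor. Satisfied.

Valid — all requirements satisfied.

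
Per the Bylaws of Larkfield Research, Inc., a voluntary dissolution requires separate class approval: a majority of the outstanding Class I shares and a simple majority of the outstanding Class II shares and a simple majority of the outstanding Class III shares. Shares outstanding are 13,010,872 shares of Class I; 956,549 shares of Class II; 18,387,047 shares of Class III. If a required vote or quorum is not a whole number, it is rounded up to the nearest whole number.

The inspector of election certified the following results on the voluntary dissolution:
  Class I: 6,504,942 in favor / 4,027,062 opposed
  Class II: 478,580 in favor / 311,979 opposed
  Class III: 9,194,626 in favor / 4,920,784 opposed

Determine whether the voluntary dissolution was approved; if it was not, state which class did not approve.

Class I: a majority of 13010872 is 6505437; 6,505,437 required, 6,504,942 in favor — not approved.
Class II: a majority of 956549 is 478275; 478,275 required, 478,580 in favor — approved.
Class III: a majority of 18387047 is 9193524; 9,193,524 required, 9,194,626 in favor — approved.

Not approved — the Class I shares did not give the required vote.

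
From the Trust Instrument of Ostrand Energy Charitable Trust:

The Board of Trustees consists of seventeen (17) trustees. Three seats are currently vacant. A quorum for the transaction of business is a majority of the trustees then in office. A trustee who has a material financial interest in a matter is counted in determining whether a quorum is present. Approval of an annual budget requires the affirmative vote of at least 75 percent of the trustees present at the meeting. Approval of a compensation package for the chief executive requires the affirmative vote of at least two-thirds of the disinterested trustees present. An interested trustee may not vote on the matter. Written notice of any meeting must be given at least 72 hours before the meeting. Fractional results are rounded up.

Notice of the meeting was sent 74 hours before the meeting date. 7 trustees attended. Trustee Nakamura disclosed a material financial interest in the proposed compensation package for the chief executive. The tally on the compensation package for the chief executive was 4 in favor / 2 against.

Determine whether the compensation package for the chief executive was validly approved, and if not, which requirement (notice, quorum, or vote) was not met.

Invalid — quorum requirement not satisfied.

Notice: 74 hours given; 72 required (74 ≥ 72). Satisfied.
Quorum: 7 present (interested trustees count toward quorum); quorum is 8. Not satisfied.
Vote: the compensation package for the chief executive requires two-thirds of the disinterested trustees present (7 − 1 = 6). 2/3 of 6 = 4, so 4 affirmative votes are needed; 4 voted in favor. Satisfied. (Moot — without a quorum no business can be validly transacted.)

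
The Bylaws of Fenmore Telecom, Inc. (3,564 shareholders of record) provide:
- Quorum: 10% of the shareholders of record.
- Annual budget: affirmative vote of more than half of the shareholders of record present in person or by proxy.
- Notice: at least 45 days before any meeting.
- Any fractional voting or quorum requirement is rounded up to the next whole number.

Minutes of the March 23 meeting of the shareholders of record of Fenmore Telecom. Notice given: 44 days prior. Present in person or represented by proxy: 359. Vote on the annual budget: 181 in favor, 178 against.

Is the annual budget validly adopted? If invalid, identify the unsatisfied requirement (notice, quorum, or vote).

Notice: 44 days given; 45 required. Not satisfied.
Quorum: 10% of 3,564 = 356.40, rounded up to 357; 359 present. Satisfied.
Vote: requires a majority of those present (359); a majority of 359 is 180, so 180 needed; 181 in favor. Satisfied.

Invalid — notice requirement not satisfied.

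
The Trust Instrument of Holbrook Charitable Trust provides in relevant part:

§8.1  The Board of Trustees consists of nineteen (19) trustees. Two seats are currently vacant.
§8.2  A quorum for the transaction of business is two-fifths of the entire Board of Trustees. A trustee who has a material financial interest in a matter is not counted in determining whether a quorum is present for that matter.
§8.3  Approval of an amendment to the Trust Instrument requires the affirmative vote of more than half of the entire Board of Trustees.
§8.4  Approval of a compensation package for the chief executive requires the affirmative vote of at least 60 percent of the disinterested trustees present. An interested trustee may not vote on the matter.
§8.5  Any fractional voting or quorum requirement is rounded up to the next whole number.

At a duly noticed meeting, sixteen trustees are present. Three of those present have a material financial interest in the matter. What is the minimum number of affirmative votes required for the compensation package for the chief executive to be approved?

The compensation package for the chief executive requires three-fifths of the disinterested trustees present (16 − 3 = 13).
3/5 of 13 = 7.80, rounded up to 8.

8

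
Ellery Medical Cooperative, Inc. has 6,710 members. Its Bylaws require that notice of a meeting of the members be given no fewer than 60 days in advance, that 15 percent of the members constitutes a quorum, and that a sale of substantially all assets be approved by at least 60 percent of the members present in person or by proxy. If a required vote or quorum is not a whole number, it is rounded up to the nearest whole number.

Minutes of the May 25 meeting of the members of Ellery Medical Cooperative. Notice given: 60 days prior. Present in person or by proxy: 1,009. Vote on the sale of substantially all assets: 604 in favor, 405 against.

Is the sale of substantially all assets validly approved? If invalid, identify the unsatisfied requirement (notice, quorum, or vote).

Invalid — vote requirement not satisfied.

Notice: 60 days given; 60 required. Satisfied.
Quorum: 15% of 6,710 = 1,006.50, rounded up to 1,007; 1,009 present. Satisfied.
Vote: requires three-fifths of those present (1,009); 3/5 of 1009 = 605.40, rounded up to 606, so 606 needed; 604 in favor. Not satisfied.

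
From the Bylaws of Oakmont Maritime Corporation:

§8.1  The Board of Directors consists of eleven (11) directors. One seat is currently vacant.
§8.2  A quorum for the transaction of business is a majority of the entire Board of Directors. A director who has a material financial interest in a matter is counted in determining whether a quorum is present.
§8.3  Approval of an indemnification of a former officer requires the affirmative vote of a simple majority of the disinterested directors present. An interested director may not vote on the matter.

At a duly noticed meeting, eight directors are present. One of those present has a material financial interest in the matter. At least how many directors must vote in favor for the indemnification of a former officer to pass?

4

The indemnification of a former officer requires a majority of the disinterested directors present (8 − 1 = 7).
A majority of 7 is 4.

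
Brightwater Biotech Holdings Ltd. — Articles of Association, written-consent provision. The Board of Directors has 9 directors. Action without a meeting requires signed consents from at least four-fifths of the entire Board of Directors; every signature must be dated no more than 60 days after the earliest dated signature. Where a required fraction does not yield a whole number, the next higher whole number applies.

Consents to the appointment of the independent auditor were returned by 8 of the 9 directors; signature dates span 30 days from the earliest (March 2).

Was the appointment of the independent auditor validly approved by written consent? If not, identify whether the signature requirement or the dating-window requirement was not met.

Signatures required: at least four-fifths of 9 — 4/5 of 9 = 7.20, rounded up to 8, so 8 needed; 8 signed. Sufficient.
Dating window: the latest signature is 30 days after the earliest; the limit is 60 days. Within the window.

Effective — both the signature and dating-window requirements are satisfied.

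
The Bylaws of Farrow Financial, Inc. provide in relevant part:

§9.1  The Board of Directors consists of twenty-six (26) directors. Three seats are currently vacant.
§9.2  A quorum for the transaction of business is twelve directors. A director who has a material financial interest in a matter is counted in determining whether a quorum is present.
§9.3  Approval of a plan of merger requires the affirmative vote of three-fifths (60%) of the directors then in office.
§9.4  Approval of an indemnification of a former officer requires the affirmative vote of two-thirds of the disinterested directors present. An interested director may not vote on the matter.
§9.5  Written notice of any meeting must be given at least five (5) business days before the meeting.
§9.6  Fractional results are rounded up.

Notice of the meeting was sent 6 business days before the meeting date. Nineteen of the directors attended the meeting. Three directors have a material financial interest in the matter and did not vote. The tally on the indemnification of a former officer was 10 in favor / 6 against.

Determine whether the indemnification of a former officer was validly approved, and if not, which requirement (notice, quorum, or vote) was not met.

Notice: 6 business days given; 5 required (6 ≥ 5). Satisfied.
Quorum: 19 present (interested directors count toward quorum); quorum is 12. Satisfied.
Vote: the indemnification of a former officer requires two-thirds of the disinterested directors present (19 − 3 = 16). 2/3 of 16 = 10.67, rounded up to 11, so 11 affirmative votes are needed; 10 voted in favor. Not satisfied.

Invalid — vote requirement not satisfied.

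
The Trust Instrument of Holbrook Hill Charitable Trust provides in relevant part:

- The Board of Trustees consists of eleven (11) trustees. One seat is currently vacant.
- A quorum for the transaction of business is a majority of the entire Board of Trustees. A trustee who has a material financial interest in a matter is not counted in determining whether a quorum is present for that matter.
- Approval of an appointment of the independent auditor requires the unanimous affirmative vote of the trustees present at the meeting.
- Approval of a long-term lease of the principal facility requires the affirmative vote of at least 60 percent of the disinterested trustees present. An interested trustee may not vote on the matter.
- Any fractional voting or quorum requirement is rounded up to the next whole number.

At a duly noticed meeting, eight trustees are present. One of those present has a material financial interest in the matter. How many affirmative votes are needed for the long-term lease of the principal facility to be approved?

5

The long-term lease of the principal facility requires three-fifths of the disinterested trustees present (8 − 1 = 7).
3/5 of 7 = 4.20, rounded up to 5.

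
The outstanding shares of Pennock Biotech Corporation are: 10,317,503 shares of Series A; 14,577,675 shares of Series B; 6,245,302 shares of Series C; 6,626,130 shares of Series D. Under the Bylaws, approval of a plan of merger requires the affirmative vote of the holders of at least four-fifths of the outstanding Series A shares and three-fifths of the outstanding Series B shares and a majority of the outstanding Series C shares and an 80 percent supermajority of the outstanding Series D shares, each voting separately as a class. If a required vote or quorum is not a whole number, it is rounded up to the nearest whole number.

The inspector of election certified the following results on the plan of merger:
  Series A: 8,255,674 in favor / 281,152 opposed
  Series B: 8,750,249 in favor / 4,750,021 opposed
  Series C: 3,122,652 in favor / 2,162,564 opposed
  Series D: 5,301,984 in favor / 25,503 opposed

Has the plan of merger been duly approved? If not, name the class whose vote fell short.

Approved — every class gave the required vote.

Series A: 4/5 of 10317503 = 8254002.40, rounded up to 8254003; 8,254,003 required, 8,255,674 in favor — approved.
Series B: 3/5 of 14577675 = 8746605; 8,746,605 required, 8,750,249 in favor — approved.
Series C: a majority of 6245302 is 3122652; 3,122,652 required, 3,122,652 in favor — approved.
Series D: 4/5 of 6626130 = 5300904; 5,300,904 required, 5,301,984 in favor — approved.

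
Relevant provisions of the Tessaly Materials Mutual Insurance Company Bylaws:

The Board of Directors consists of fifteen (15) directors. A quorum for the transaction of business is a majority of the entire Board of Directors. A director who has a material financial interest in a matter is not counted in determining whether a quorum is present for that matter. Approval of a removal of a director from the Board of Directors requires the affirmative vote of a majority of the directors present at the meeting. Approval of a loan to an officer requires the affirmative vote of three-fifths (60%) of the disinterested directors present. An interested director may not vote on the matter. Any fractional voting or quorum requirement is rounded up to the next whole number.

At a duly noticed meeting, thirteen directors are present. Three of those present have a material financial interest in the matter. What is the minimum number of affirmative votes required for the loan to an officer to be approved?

6

The loan to an officer requires three-fifths of the disinterested directors present (13 − 3 = 10).
3/5 of 10 = 6.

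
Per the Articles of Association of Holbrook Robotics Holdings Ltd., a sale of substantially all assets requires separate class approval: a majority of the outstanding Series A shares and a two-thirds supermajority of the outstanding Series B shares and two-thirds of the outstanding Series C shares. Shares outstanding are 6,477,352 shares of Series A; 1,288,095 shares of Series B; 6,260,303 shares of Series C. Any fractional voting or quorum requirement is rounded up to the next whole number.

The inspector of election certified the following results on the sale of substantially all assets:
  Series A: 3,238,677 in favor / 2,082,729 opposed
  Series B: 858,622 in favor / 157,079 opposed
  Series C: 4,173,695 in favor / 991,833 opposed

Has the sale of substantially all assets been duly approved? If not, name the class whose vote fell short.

Series A: a majority of 6477352 is 3238677; 3,238,677 required, 3,238,677 in favor — approved.
Series B: 2/3 of 1288095 = 858730; 858,730 required, 858,622 in favor — not approved.
Series C: 2/3 of 6260303 = 4173535.33, rounded up to 4173536; 4,173,536 required, 4,173,695 in favor — approved.

Not approved — the Series B shares did not give the required vote.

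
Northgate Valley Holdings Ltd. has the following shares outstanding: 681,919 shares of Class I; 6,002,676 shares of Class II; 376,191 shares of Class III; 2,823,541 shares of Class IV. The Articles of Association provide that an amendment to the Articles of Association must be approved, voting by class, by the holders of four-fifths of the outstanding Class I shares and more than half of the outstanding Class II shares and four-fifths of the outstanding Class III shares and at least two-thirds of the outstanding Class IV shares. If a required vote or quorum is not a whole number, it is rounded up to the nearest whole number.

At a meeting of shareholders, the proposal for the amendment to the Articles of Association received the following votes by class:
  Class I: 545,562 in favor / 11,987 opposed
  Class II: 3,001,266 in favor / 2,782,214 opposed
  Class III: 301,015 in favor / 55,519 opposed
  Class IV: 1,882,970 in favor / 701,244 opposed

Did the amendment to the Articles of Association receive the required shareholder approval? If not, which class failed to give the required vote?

Not approved — the Class II shares did not give the required vote.

Class I: 4/5 of 681919 = 545535.20, rounded up to 545536; 545,536 required, 545,562 in favor — approved.
Class II: a majority of 6002676 is 3001339; 3,001,339 required, 3,001,266 in favor — not approved.
Class III: 4/5 of 376191 = 300952.80, rounded up to 300953; 300,953 required, 301,015 in favor — approved.
Class IV: 2/3 of 2823541 = 1882360.67, rounded up to 1882361; 1,882,361 required, 1,882,970 in favor — approved.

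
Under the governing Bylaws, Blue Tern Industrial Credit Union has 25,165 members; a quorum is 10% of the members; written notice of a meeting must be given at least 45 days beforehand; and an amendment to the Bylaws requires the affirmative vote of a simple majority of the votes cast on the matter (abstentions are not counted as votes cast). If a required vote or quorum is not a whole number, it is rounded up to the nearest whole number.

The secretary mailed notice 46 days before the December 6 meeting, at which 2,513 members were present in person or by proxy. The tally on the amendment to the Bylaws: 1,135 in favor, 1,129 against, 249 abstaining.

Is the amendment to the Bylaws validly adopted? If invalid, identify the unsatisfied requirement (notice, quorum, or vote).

Invalid — quorum requirement not satisfied.

Notice: 46 days given; 45 required. Satisfied.
Quorum: 10% of 25,165 = 2,516.50, rounded up to 2,517; 2,513 present. Not satisfied.
Vote: requires a majority of the votes cast (2,513 − 249 abstaining = 2,264); a majority of 2264 is 1133, so 1,133 needed; 1,135 in favor. Satisfied.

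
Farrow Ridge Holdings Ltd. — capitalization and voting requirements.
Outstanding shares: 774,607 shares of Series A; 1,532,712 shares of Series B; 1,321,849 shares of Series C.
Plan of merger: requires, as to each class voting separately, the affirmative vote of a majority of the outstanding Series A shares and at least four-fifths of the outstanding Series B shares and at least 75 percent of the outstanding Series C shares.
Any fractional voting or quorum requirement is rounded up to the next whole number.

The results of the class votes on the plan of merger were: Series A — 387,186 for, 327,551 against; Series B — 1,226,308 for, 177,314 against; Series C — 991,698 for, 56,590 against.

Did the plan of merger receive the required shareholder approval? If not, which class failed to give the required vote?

Series A: a majority of 774607 is 387304; 387,304 required, 387,186 in favor — not approved.
Series B: 4/5 of 1532712 = 1226169.60, rounded up to 1226170; 1,226,170 required, 1,226,308 in favor — approved.
Series C: 3/4 of 1321849 = 991386.75, rounded up to 991387; 991,387 required, 991,698 in favor — approved.

Not approved — the Series A shares did not give the required vote.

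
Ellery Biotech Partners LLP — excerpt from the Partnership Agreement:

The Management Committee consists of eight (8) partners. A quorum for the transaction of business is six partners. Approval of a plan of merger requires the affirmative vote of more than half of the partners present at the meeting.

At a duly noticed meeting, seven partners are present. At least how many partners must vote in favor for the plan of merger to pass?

4

The plan of merger requires a majority of the partners present (7).
A majority of 7 is 4.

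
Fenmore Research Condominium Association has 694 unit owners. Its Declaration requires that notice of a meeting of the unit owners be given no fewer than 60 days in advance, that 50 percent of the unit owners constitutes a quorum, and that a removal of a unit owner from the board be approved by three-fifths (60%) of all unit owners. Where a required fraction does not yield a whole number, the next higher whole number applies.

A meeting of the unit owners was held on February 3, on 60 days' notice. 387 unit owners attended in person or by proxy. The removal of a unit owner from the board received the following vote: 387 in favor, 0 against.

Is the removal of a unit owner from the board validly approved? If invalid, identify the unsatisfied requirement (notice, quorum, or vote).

Notice: 60 days given; 60 required. Satisfied.
Quorum: 50% of 694 = 347; 387 present. Satisfied.
Vote: requires three-fifths of all unit owners (694); 3/5 of 694 = 416.40, rounded up to 417, so 417 needed; 387 in favor. Not satisfied.

Invalid — vote requirement not satisfied.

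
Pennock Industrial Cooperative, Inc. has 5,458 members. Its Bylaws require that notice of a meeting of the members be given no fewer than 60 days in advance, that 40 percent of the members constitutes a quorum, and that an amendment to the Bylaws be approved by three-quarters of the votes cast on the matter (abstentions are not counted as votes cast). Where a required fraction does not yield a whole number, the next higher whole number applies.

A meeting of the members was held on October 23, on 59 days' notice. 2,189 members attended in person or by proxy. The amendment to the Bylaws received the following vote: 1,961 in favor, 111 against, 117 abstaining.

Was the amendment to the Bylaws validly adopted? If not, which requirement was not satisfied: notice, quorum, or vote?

Notice: 59 days given; 60 required. Not satisfied.
Quorum: 40% of 5,458 = 2,183.20, rounded up to 2,184; 2,189 present. Satisfied.
Vote: requires three-fourths of the votes cast (2,189 − 117 abstaining = 2,072); 3/4 of 2072 = 1554, so 1,554 needed; 1,961 in favor. Satisfied.

Invalid — notice requirement not satisfied.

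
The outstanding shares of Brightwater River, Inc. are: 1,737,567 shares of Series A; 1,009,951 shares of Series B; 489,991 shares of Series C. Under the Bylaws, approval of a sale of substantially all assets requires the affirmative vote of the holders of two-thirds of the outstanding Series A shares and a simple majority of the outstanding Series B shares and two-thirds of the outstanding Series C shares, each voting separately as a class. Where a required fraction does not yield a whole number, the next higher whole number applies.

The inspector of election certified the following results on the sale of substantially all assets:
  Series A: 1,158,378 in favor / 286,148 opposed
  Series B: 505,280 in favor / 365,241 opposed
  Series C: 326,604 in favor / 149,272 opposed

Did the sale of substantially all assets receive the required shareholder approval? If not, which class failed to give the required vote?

Not approved — the Series C shares did not give the required vote.

Series A: 2/3 of 1737567 = 1158378; 1,158,378 required, 1,158,378 in favor — approved.
Series B: a majority of 1009951 is 504976; 504,976 required, 505,280 in favor — approved.
Series C: 2/3 of 489991 = 326660.67, rounded up to 326661; 326,661 required, 326,604 in favor — not approved.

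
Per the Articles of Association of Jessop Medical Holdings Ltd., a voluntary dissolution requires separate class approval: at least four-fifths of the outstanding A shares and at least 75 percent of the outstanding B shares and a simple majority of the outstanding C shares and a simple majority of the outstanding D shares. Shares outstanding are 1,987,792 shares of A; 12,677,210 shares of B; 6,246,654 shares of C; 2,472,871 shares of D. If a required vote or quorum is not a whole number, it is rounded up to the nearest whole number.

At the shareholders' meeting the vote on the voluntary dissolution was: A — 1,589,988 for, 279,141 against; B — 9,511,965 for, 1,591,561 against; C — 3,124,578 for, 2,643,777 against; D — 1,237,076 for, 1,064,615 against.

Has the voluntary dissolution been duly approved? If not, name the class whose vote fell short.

A: 4/5 of 1987792 = 1590233.60, rounded up to 1590234; 1,590,234 required, 1,589,988 in favor — not approved.
B: 3/4 of 12677210 = 9507907.50, rounded up to 9507908; 9,507,908 required, 9,511,965 in favor — approved.
C: a majority of 6246654 is 3123328; 3,123,328 required, 3,124,578 in favor — approved.
D: a majority of 2472871 is 1236436; 1,236,436 required, 1,237,076 in favor — approved.

Not approved — the A shares did not give the required vote.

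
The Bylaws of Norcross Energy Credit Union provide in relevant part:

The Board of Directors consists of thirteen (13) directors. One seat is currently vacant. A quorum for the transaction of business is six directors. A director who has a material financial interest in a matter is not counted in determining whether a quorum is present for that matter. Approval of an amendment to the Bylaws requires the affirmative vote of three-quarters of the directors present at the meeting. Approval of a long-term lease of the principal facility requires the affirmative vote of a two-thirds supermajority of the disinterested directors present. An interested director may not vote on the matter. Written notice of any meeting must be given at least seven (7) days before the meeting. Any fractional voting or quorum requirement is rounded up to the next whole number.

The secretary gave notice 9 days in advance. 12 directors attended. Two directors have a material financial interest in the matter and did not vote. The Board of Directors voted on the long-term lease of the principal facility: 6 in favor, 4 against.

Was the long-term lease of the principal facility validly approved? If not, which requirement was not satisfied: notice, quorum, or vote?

Notice: 9 days given; 7 required (9 ≥ 7). Satisfied.
Quorum: 12 present, but the 2 interested directors do not count, leaving 10. Quorum is 6. Satisfied.
Vote: the long-term lease of the principal facility requires two-thirds of the disinterested directors present (12 − 2 = 10). 2/3 of 10 = 6.67, rounded up to 7, so 7 affirmative votes are needed; 6 voted in favor. Not satisfied.

Invalid — vote requirement not satisfied.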